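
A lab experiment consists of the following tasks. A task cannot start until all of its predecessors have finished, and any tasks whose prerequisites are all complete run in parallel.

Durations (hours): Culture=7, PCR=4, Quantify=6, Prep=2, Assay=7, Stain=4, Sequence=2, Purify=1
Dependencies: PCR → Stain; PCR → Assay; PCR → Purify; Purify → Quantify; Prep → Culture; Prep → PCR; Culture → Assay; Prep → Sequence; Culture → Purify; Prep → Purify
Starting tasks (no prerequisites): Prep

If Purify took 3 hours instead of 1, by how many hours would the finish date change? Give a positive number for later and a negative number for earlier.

2

Actual critical path: Prep→Culture→Purify→Quantify = 2+7+1+6 = 16 ⇒ 16 hours.
Since Purify is critical, the +2 change carries straight to that chain (now 18 hours).
The critical path is still Prep→Culture→Purify→Quantify; finish is now 18 hours.
Change in finish: 18 − 16 = +2 hours.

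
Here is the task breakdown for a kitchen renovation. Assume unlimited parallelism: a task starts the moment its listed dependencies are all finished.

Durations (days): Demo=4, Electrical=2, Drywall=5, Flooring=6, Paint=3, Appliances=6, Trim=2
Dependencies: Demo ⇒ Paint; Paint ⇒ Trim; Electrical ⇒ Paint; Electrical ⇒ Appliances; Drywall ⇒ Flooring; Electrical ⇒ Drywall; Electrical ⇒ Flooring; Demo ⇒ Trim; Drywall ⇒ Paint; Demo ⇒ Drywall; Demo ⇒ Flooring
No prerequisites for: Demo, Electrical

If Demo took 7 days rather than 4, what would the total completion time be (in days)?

18

The binding path is Demo→Drywall→Flooring = 4+5+6 = 15; finish at 15 days.
Since Demo is critical, the +3 change carries straight to that chain (now 18 days).
The critical path is still Demo→Drywall→Flooring; finish is now 18 days.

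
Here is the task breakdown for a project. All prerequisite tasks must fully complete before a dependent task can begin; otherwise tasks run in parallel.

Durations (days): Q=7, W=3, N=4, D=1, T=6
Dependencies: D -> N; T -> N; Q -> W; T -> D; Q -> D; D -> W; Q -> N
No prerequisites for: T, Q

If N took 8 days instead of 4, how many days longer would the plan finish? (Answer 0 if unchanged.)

Baseline: Q→D→N = 7+1+4 = 12 → 12 days.
N lies on that path, so at 8 days the path becomes 16 days.
That remains the longest chain; total 16 days.
Change in finish: 16 − 12 = +4 days.

4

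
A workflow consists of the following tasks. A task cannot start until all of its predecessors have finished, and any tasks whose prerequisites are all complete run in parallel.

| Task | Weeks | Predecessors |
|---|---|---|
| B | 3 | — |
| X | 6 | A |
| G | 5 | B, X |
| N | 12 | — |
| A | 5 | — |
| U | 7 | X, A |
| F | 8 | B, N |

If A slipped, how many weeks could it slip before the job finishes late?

N→F = 12+8 = 20 sets the makespan at 20 weeks.
A finishes as early as 5 and must finish by 7.
Float = 20 − 18 = 2.

2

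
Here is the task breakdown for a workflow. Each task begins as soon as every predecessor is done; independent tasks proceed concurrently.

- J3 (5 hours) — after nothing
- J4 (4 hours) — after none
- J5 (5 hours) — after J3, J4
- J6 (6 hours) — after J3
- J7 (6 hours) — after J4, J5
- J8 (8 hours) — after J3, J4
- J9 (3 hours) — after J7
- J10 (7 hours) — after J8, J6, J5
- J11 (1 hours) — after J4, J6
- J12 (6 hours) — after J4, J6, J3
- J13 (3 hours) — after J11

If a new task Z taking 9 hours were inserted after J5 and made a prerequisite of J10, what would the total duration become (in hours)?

26

Originally the project takes 20 hours.
With Z inserted, J10 now waits for max(J8, J6, J5, Z).
New critical path: J3→J5→Z→J10 = 5+5+9+7 = 26 ⇒ 26 hours.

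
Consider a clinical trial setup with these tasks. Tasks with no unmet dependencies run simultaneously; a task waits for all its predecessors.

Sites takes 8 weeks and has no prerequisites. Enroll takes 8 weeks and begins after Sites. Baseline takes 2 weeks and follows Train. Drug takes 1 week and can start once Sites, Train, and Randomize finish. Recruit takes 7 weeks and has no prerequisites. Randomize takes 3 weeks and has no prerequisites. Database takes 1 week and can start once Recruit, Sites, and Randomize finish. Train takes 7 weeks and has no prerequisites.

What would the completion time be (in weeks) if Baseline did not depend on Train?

Original critical path: Sites→Enroll = 8+8 = 16 ⇒ 16 weeks.
Without Train→Baseline, Baseline's earliest start moves from 7 to 0.
The longest chain is now Sites→Enroll = 8+8 = 16, so the job takes 16 weeks.

16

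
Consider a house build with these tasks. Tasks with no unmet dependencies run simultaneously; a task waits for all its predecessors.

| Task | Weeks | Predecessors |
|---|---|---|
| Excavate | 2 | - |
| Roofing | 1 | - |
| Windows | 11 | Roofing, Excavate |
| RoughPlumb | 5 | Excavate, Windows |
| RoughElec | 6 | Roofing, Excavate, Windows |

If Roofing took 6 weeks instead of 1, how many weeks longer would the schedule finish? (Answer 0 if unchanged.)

4

As given, the longest chain is Excavate→Windows→RoughElec = 2+11+6 = 19, so the finish is 19 weeks.
The longest path through Roofing is only 18 weeks, so Roofing has float 1.
Now Roofing→Windows→RoughElec = 6+11+6 = 23 is longest, so the finish becomes 23 weeks.
Change in finish: 23 − 19 = +4 weeks.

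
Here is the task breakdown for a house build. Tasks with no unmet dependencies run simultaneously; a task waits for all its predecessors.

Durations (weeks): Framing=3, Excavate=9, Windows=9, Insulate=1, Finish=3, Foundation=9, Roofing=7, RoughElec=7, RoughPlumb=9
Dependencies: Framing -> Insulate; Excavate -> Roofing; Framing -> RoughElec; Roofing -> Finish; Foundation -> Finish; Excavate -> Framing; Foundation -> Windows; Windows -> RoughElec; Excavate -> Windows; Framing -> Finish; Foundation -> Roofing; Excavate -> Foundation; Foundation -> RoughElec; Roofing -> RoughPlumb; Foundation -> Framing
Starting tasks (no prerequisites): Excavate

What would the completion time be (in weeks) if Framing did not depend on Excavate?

34

Before: longest chain Excavate→Foundation→Roofing→RoughPlumb = 9+9+7+9 = 34, finish 34.
Dropping Excavate→Framing doesn't change Framing's earliest start (18); another predecessor still binds.
After: Excavate→Foundation→Roofing→RoughPlumb = 9+9+7+9 = 34 → 34 weeks.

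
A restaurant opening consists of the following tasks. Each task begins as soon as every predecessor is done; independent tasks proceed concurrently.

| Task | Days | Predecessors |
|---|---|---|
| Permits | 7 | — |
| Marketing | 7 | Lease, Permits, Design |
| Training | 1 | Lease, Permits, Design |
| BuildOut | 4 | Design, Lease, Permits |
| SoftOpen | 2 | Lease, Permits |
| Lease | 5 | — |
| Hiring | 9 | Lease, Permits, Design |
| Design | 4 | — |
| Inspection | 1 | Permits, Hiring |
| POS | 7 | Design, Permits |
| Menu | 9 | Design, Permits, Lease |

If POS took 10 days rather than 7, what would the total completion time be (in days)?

17

Critical path before the change: Permits→Hiring→Inspection = 7+9+1 = 17 giving 17 days.
POS is off the critical path — its longest chain is 14 days, giving 3 of slack.
No other chain overtakes it, so the finish is 17 days.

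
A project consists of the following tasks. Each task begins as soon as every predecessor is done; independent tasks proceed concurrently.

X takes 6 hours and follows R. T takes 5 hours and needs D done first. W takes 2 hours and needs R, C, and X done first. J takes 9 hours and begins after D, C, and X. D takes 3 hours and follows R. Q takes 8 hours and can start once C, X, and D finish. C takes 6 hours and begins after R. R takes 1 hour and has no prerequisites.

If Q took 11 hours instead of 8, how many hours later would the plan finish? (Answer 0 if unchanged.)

2

Actual critical path: R→C→J = 1+6+9 = 16 ⇒ 16 hours.
Q is off the critical path — its longest chain is 15 hours, giving 1 of slack.
New critical path: R→C→Q = 1+6+11 = 18 ⇒ 18 hours.
Change in finish: 18 − 16 = +2 hours.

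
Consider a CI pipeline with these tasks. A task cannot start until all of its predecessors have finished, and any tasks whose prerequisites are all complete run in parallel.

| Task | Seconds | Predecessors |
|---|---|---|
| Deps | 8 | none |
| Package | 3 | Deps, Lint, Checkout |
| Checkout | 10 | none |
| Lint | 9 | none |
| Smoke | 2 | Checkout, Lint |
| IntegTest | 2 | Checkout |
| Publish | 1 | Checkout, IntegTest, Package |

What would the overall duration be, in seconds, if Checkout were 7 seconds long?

13

Actual critical path: Checkout→Package→Publish = 10+3+1 = 14 ⇒ 14 seconds.
Since Checkout is critical, the -3 change carries straight to that chain (now 11 seconds).
Now Lint→Package→Publish = 9+3+1 = 13 is longest, so the finish becomes 13 seconds.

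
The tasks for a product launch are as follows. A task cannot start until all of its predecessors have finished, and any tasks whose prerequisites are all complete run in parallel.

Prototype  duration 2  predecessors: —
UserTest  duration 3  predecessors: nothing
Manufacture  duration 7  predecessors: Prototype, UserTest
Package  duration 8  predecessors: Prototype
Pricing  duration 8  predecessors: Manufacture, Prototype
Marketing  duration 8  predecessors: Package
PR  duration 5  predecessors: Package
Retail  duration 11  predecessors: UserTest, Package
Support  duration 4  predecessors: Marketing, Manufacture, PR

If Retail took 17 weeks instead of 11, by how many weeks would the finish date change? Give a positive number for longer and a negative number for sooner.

5

As given, the longest chain is Prototype→Package→Marketing→Support = 2+8+8+4 = 22, so the finish is 22 weeks.
The longest path through Retail is only 21 weeks, so Retail has float 1.
The binding chain switches to Prototype→Package→Retail = 2+8+17 = 27; finish 27 weeks.
Change in finish: 27 − 22 = +5 weeks.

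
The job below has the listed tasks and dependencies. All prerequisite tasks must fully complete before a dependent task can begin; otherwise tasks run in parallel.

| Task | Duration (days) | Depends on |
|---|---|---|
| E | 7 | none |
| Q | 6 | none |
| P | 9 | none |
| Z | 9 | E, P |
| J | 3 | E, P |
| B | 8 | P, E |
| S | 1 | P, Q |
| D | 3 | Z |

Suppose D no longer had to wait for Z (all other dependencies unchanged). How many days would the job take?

Before: longest chain P→Z→D = 9+9+3 = 21, finish 21.
Without Z→D, D's earliest start moves from 18 to 0.
After: P→Z = 9+9 = 18 → 18 days.

18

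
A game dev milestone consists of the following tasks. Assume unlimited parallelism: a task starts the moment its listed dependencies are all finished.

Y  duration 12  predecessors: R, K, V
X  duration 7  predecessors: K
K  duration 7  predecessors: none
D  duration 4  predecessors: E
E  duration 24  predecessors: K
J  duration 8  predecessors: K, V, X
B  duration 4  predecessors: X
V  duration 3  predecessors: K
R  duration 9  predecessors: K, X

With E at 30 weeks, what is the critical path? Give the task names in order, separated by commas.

K, E, D

Actual critical path: K→E→D = 7+24+4 = 35 ⇒ 35 weeks.
E lies on that path, so at 30 weeks the path becomes 41 weeks.
No other chain overtakes it, so the finish is 41 weeks.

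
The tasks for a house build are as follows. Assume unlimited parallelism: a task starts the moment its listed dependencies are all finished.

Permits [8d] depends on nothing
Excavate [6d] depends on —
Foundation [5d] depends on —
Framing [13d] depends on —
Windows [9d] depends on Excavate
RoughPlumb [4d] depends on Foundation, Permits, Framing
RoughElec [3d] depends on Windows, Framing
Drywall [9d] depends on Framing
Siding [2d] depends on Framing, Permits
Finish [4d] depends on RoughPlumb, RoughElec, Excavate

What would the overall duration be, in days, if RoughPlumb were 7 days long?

24

Baseline: Excavate→Windows→RoughElec→Finish = 6+9+3+4 = 22 → 22 days.
The longest path through RoughPlumb is only 21 days, so RoughPlumb has float 1.
The binding chain switches to Framing→RoughPlumb→Finish = 13+7+4 = 24; finish 24 days.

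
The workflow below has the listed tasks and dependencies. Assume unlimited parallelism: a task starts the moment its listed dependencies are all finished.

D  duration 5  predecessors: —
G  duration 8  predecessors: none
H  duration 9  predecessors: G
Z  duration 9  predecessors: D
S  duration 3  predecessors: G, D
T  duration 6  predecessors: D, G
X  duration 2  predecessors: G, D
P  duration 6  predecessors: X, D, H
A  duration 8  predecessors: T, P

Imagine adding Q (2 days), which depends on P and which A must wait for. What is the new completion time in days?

33

Originally the job takes 31 days.
With Q inserted, A now waits for max(T, P, Q).
New critical path: G→H→P→Q→A = 8+9+6+2+8 = 33 ⇒ 33 days.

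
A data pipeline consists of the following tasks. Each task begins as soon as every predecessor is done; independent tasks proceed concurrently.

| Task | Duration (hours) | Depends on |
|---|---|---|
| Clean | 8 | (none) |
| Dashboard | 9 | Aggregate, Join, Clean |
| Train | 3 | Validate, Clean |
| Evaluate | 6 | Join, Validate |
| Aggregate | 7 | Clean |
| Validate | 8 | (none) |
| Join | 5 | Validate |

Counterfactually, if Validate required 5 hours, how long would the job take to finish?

Baseline: Clean→Aggregate→Dashboard = 8+7+9 = 24 → 24 hours.
Validate is off the critical path — its longest chain is 22 hours, giving 2 of slack.
That remains the longest chain; total 24 hours.

24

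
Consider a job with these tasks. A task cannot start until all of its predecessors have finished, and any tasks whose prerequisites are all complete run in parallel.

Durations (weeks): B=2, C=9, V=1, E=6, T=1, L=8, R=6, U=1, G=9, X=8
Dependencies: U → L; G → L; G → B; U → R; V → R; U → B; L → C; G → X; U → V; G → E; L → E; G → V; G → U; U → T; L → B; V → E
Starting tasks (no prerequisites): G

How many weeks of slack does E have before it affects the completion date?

G→U→L→C = 9+1+8+9 = 27 sets the makespan at 27 weeks.
E finishes as early as 24 and must finish by 27.
So E can slip 27 − 24 = 3 weeks.

3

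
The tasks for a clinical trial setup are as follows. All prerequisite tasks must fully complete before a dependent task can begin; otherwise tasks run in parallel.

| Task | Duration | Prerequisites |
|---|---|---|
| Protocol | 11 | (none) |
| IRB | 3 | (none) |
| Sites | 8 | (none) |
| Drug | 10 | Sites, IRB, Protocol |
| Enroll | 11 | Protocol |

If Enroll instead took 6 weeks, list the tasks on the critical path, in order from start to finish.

Protocol, Drug

Critical path before the change: Protocol→Enroll = 11+11 = 22 giving 22 weeks.
Since Enroll is critical, the -5 change carries straight to that chain (now 17 weeks).
Now Protocol→Drug = 11+10 = 21 is longest, so the finish becomes 21 weeks.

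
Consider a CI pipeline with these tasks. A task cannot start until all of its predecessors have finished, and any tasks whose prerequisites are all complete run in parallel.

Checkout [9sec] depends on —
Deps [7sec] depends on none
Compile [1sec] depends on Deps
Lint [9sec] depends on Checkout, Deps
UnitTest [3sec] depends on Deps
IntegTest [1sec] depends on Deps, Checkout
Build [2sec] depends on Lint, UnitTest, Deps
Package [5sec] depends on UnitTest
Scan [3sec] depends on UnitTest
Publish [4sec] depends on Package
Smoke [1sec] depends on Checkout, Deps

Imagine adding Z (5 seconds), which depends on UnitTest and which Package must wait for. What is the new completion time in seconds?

Originally the CI pipeline takes 20 seconds.
With Z inserted, Package now waits for max(UnitTest, Z).
New critical path: Deps→UnitTest→Z→Package→Publish = 7+3+5+5+4 = 24 ⇒ 24 seconds.

24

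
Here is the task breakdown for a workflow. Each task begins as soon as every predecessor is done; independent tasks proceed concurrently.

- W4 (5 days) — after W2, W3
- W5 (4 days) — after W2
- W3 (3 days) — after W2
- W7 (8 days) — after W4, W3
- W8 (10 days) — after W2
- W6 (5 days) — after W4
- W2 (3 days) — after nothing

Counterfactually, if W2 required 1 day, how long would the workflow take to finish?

The binding path is W2→W3→W4→W7 = 3+3+5+8 = 19; finish at 19 days.
Since W2 is critical, the -2 change carries straight to that chain (now 17 days).
No other chain overtakes it, so the finish is 17 days.

17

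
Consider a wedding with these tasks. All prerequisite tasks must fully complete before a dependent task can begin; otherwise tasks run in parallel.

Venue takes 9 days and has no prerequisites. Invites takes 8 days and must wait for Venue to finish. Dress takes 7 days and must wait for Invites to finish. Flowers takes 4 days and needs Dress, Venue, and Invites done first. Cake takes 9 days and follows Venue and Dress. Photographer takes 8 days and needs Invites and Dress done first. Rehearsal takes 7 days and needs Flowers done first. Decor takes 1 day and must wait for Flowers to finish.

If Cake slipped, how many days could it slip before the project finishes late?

Venue→Invites→Dress→Flowers→Rehearsal = 9+8+7+4+7 = 35 sets the makespan at 35 days.
Cake finishes as early as 33 and must finish by 35.
Float = 35 − 33 = 2.

2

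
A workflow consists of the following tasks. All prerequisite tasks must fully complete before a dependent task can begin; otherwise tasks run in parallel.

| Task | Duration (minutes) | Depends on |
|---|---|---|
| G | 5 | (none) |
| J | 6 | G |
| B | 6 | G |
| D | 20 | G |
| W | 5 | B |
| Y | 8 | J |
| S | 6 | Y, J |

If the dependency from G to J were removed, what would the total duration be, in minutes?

Original critical path: G→J→Y→S = 5+6+8+6 = 25 ⇒ 25 minutes.
Without G→J, J's earliest start moves from 5 to 0.
The longest chain is now G→D = 5+20 = 25, so the plan takes 25 minutes.

25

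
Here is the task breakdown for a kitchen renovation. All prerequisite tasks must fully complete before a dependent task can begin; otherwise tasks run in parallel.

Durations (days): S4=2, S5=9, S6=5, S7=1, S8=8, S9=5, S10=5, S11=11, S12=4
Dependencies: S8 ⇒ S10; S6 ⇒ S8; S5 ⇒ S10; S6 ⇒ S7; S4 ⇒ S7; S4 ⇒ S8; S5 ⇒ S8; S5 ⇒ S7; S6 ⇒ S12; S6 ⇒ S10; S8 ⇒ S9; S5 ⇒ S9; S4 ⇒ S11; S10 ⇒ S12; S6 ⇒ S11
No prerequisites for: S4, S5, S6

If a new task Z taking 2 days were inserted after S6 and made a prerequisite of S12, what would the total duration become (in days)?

Originally the kitchen renovation takes 26 days.
With Z inserted, S12 now waits for max(S6, S10, Z).
New critical path: S5→S8→S10→S12 = 9+8+5+4 = 26 ⇒ 26 days.

26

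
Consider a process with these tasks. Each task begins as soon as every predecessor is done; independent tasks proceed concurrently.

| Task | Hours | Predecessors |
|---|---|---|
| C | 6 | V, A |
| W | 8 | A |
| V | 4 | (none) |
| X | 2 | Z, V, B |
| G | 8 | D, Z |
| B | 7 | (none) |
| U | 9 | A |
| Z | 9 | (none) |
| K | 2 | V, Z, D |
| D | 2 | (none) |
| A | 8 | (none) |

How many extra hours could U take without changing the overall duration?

Z→G = 9+8 = 17 sets the makespan at 17 hours.
Longest path through U: 17 hours (earliest finish 17, latest finish 17).
So U can slip 17 − 17 = 0 hours.

0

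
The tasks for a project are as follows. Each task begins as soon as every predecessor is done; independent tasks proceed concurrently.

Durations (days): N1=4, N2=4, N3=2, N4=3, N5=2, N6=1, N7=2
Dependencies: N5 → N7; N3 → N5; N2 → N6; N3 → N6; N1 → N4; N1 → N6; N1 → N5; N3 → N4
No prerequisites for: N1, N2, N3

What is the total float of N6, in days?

The longest chain is N1→N5→N7 = 4+2+2 = 8; overall finish 8 days.
Longest path through N6: 5 days (earliest finish 5, latest finish 8).
Slack of N6 = 7 − 4 = 3 days.

3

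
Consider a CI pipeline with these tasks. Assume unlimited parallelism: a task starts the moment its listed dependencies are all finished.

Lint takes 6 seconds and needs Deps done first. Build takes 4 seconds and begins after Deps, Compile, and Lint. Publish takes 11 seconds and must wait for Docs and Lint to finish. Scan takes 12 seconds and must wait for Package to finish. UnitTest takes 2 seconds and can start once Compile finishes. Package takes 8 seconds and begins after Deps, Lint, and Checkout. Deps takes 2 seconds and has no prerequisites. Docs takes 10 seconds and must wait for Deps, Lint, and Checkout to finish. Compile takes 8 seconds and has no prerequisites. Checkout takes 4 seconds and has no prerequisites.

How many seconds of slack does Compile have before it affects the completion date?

Critical path: Deps→Lint→Docs→Publish = 2+6+10+11 = 29, so the finish is 29 seconds.
The longest chain containing Compile totals 12 seconds.
So Compile can slip 25 − 8 = 17 seconds.

17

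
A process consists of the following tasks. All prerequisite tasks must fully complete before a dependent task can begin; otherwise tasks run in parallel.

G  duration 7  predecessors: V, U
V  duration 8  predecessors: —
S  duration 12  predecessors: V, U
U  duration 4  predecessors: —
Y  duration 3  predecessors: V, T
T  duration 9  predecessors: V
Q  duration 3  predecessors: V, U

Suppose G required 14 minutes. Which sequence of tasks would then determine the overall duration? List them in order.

Critical path before the change: V→S = 8+12 = 20 giving 20 minutes.
G has 5 minutes of float (longest path through it is 15).
Now V→G = 8+14 = 22 is longest, so the finish becomes 22 minutes.

V, G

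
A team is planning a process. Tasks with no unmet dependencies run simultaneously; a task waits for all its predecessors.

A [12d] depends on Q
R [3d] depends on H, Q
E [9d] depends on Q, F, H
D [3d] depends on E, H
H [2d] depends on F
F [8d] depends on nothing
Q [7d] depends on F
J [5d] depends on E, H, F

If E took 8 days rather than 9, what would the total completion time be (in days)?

Baseline: F→Q→E→J = 8+7+9+5 = 29 → 29 days.
E is on the critical path; changing it to 8 makes that path 28 days.
No other chain overtakes it, so the finish is 28 days.

28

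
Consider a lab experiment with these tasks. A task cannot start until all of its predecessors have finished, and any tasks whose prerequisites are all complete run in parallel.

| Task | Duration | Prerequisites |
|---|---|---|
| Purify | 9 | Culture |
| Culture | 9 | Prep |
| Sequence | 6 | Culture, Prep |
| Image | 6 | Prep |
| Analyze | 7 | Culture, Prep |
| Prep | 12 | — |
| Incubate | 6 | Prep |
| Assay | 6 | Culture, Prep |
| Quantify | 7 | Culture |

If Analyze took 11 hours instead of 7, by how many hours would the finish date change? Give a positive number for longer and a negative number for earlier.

2

Critical path before the change: Prep→Culture→Purify = 12+9+9 = 30 giving 30 hours.
Analyze has 2 hours of float (longest path through it is 28).
Now Prep→Culture→Analyze = 12+9+11 = 32 is longest, so the finish becomes 32 hours.
Change in finish: 32 − 30 = +2 hours.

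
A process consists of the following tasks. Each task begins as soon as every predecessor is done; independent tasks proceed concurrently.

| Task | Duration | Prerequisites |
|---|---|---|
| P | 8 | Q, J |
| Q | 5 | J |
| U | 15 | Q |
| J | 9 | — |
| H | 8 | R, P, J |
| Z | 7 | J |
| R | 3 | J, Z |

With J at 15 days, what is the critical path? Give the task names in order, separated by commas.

The binding path is J→Q→P→H = 9+5+8+8 = 30; finish at 30 days.
J lies on that path, so at 15 days the path becomes 36 days.
The critical path is still J→Q→P→H; finish is now 36 days.

J, Q, P, H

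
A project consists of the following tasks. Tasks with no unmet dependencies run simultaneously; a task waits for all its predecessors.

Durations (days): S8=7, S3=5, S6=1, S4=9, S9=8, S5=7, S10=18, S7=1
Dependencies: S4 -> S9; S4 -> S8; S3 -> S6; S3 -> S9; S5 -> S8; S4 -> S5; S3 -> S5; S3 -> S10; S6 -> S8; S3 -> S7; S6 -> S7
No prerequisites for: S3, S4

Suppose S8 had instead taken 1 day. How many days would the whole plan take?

23

Baseline: S4→S5→S8 = 9+7+7 = 23 → 23 days.
S8 is on the critical path; changing it to 1 makes that path 17 days.
Now S3→S10 = 5+18 = 23 is longest, so the finish becomes 23 days.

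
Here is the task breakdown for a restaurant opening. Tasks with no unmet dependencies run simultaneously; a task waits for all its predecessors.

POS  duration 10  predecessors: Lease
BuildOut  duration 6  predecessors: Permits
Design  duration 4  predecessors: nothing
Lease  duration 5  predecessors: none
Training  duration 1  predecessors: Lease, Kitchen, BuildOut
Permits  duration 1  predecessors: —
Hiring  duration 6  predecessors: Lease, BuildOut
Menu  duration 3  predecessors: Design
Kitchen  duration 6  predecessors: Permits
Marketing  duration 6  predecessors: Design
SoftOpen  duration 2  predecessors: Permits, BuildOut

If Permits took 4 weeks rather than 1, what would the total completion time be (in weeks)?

16

Actual critical path: Lease→POS = 5+10 = 15 ⇒ 15 weeks.
The longest path through Permits is only 13 weeks, so Permits has float 2.
Now Permits→BuildOut→Hiring = 4+6+6 = 16 is longest, so the finish becomes 16 weeks.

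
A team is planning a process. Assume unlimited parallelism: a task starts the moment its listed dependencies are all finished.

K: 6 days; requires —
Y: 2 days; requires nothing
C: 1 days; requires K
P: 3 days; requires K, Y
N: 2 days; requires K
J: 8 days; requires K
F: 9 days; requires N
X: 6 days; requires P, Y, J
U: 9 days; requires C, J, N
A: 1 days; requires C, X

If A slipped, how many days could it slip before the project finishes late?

2

Critical path: K→J→U = 6+8+9 = 23, so the finish is 23 days.
Longest path through A: 21 days (earliest finish 21, latest finish 23).
So A can slip 23 − 21 = 2 days.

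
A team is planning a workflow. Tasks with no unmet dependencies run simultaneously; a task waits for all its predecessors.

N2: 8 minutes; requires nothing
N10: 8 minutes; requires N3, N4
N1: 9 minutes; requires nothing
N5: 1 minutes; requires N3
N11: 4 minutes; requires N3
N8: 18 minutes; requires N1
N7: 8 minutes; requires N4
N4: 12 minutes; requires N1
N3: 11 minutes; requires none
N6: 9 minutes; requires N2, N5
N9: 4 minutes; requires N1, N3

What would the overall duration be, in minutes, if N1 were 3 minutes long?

As given, the longest chain is N1→N4→N7 = 9+12+8 = 29, so the finish is 29 minutes.
Since N1 is critical, the -6 change carries straight to that chain (now 23 minutes).
That remains the longest chain; total 23 minutes.

23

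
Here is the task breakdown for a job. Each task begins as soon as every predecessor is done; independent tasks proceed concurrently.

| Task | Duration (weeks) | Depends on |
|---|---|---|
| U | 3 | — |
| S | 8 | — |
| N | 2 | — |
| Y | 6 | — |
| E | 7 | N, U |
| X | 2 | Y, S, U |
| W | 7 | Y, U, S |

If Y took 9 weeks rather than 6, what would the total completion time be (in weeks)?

16

Baseline: S→W = 8+7 = 15 → 15 weeks.
The longest path through Y is only 13 weeks, so Y has float 2.
The binding chain switches to Y→W = 9+7 = 16; finish 16 weeks.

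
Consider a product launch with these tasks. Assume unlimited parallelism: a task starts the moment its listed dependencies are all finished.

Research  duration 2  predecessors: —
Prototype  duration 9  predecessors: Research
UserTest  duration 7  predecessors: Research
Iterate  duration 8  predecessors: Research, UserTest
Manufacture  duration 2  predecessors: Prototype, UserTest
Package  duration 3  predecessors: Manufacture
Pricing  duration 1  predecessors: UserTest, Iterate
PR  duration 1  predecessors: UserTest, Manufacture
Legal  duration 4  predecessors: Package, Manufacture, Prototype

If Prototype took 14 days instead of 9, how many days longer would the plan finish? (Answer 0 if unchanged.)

5

The binding path is Research→Prototype→Manufacture→Package→Legal = 2+9+2+3+4 = 20; finish at 20 days.
Prototype is on the critical path; changing it to 14 makes that path 25 days.
That remains the longest chain; total 25 days.
Change in finish: 25 − 20 = +5 days.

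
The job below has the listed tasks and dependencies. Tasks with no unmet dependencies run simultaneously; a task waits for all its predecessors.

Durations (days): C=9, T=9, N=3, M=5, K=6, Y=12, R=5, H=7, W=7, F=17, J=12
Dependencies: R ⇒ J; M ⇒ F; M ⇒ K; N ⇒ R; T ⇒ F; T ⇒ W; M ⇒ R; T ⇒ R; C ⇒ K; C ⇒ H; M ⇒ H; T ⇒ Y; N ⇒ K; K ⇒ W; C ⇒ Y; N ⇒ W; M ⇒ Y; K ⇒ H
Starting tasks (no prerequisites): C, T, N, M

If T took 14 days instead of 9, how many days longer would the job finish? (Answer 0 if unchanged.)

5

As given, the longest chain is T→R→J = 9+5+12 = 26, so the finish is 26 days.
T lies on that path, so at 14 days the path becomes 31 days.
The critical path is still T→R→J; finish is now 31 days.
Change in finish: 31 − 26 = +5 days.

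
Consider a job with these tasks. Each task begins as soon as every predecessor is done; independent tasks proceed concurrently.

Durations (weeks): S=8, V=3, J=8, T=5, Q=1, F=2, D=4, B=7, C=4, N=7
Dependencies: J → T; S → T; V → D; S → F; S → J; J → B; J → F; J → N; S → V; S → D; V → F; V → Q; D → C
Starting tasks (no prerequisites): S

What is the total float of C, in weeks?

Critical path: S→J→B = 8+8+7 = 23, so the finish is 23 weeks.
C finishes as early as 19 and must finish by 23.
Slack of C = 19 − 15 = 4 weeks.

4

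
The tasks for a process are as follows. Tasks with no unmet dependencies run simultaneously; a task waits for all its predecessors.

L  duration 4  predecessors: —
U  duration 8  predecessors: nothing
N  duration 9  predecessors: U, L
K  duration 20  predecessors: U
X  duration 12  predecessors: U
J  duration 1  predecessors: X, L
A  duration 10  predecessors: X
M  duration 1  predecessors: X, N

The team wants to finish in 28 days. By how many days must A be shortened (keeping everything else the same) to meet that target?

2

Current finish: 30 days; target: 28.
A is on every critical path, so each day cut from A cuts the finish by one (this holds down to a finish of 28).
Need 30 − 28 = 2 days off A → A becomes 8 days, finish becomes 28.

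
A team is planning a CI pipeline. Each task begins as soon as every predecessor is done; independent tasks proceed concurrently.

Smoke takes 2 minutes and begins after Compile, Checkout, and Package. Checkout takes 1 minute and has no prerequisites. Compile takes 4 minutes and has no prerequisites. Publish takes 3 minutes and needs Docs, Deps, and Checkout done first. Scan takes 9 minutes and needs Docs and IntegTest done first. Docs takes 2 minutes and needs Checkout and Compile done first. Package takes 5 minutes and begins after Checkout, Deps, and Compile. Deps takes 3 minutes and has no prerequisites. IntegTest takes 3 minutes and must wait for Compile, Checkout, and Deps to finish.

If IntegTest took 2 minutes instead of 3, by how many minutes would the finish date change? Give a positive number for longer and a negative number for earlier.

-1

As given, the longest chain is Compile→IntegTest→Scan = 4+3+9 = 16, so the finish is 16 minutes.
IntegTest is on the critical path; changing it to 2 makes that path 15 minutes.
That remains the longest chain; total 15 minutes.
Change in finish: 15 − 16 = -1 minutes.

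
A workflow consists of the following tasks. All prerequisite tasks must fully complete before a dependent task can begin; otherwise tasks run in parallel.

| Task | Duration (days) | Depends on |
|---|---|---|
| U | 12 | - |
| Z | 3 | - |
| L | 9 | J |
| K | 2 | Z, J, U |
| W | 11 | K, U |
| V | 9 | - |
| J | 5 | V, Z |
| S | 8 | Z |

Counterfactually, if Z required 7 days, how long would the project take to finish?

Baseline: V→J→K→W = 9+5+2+11 = 27 → 27 days.
The longest path through Z is only 21 days, so Z has float 6.
That remains the longest chain; total 27 days.

27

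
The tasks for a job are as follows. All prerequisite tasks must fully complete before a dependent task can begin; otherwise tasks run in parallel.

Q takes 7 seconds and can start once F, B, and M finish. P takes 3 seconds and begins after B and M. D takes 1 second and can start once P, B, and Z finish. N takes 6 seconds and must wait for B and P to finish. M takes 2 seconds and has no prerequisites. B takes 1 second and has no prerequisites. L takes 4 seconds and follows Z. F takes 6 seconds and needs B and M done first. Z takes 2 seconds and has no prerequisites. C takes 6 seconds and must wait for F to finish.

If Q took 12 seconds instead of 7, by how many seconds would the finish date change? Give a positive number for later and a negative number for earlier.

5

As given, the longest chain is M→F→Q = 2+6+7 = 15, so the finish is 15 seconds.
Q is on the critical path; changing it to 12 makes that path 20 seconds.
The critical path is still M→F→Q; finish is now 20 seconds.
Change in finish: 20 − 15 = +5 seconds.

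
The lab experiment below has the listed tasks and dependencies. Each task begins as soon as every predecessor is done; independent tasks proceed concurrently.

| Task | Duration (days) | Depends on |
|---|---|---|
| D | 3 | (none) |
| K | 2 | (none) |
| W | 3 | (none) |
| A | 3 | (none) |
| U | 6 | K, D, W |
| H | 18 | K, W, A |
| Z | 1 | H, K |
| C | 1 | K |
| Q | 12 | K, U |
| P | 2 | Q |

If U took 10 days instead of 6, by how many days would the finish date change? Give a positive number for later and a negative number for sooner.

4

The binding path is D→U→Q→P = 3+6+12+2 = 23; finish at 23 days.
Since U is critical, the +4 change carries straight to that chain (now 27 days).
The critical path is still D→U→Q→P; finish is now 27 days.
Change in finish: 27 − 23 = +4 days.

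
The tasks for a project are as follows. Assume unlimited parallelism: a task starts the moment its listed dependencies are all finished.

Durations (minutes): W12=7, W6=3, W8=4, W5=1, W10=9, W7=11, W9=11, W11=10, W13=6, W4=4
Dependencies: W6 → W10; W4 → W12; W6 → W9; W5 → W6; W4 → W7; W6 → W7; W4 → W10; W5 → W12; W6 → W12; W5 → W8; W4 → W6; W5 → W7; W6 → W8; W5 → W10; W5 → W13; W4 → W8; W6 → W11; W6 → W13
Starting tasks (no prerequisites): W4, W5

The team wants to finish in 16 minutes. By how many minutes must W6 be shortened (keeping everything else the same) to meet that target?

2

Current finish: 18 minutes; target: 16.
W6 is on every critical path, so each minute cut from W6 cuts the finish by one (this holds down to a finish of 16).
Need 18 − 16 = 2 minutes off W6 → W6 becomes 1 minute, finish becomes 16.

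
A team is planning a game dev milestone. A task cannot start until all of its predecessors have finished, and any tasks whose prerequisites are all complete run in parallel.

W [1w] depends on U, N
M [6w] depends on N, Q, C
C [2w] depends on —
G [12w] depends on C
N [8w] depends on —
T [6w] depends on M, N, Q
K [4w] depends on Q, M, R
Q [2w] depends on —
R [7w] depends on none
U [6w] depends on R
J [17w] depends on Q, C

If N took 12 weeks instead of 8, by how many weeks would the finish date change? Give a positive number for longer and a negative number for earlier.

4

Baseline: N→M→T = 8+6+6 = 20 → 20 weeks.
N is on the critical path; changing it to 12 makes that path 24 weeks.
The critical path is still N→M→T; finish is now 24 weeks.
Change in finish: 24 − 20 = +4 weeks.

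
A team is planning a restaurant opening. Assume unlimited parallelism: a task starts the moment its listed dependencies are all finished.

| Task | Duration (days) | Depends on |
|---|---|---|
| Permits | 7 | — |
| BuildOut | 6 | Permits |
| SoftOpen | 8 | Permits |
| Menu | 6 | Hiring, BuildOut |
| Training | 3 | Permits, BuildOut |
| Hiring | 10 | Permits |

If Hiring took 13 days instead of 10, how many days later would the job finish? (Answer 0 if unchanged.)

Baseline: Permits→Hiring→Menu = 7+10+6 = 23 → 23 days.
Hiring is on the critical path; changing it to 13 makes that path 26 days.
That remains the longest chain; total 26 days.
Change in finish: 26 − 23 = +3 days.

3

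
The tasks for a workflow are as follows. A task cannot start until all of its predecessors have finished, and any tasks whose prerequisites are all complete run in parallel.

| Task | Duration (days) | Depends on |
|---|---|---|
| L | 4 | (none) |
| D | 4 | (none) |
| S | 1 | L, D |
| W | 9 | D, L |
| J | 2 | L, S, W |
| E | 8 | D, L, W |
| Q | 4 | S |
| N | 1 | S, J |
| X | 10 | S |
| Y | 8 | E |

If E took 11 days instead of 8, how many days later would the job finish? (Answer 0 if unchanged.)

As given, the longest chain is L→W→E→Y = 4+9+8+8 = 29, so the finish is 29 days.
Since E is critical, the +3 change carries straight to that chain (now 32 days).
No other chain overtakes it, so the finish is 32 days.
Change in finish: 32 − 29 = +3 days.

3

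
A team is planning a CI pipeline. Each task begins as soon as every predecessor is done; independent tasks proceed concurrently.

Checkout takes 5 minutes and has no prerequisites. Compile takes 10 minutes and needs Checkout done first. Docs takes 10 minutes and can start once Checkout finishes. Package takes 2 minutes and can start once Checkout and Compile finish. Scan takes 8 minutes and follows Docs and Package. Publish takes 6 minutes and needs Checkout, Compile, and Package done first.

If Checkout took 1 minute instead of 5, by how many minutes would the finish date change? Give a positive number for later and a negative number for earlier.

-4

As given, the longest chain is Checkout→Compile→Package→Scan = 5+10+2+8 = 25, so the finish is 25 minutes.
Since Checkout is critical, the -4 change carries straight to that chain (now 21 minutes).
No other chain overtakes it, so the finish is 21 minutes.
Change in finish: 21 − 25 = -4 minutes.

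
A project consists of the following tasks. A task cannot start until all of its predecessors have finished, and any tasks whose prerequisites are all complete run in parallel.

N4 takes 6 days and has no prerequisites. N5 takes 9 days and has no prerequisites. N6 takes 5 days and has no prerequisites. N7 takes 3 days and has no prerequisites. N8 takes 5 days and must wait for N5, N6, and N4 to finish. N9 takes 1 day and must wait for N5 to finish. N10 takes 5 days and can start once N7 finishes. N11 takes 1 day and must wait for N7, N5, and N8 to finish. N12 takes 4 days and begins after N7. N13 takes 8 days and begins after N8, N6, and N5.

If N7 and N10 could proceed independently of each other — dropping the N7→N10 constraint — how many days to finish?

22

Before: longest chain N5→N8→N13 = 9+5+8 = 22, finish 22.
Without N7→N10, N10's earliest start moves from 3 to 0.
New critical path: N5→N8→N13 = 9+5+8 = 22 ⇒ 22 days.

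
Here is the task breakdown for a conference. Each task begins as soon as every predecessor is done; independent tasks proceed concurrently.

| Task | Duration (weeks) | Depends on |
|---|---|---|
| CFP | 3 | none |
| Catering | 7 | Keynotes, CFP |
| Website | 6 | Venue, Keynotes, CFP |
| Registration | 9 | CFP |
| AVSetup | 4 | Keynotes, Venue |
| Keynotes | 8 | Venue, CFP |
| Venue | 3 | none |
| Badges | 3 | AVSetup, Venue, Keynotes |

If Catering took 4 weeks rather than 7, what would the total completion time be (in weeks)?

18

As given, the longest chain is Venue→Keynotes→Catering = 3+8+7 = 18, so the finish is 18 weeks.
Since Catering is critical, the -3 change carries straight to that chain (now 15 weeks).
New critical path: Venue→Keynotes→AVSetup→Badges = 3+8+4+3 = 18 ⇒ 18 weeks.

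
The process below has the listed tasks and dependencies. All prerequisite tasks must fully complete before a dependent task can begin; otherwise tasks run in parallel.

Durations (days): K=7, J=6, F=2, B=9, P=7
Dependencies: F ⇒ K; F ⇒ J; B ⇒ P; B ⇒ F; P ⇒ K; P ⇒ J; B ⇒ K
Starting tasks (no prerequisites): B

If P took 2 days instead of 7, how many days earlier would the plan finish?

Baseline: B→P→K = 9+7+7 = 23 → 23 days.
P lies on that path, so at 2 days the path becomes 18 days.
No other chain overtakes it, so the finish is 18 days.
Change in finish: 18 − 23 = -5 days.

5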